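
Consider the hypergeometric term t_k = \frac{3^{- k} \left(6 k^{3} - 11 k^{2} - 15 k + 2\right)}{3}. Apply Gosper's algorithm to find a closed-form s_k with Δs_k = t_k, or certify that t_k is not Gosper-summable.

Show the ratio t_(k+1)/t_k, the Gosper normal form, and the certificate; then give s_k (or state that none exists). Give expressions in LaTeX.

Compute t_(k+1)/t_k: get (6*k**3 + 7*k**2 - 19*k - 18)/(3*(6*k**3 - 11*k**2 - 15*k + 2)).
A = 1/3, B = 1, C = k**3 - 11*k**2/6 - 5*k/2 + 1/3.
f must satisfy (1/3)·f(k+1) − (1)·f(k) = k**3 - 11*k**2/6 - 5*k/2 + 1/3.
Degrees (0,0,3) ⇒ d ≤ 3.
Coefficient equations give f(k) = -k*(k + 1)*(3*k - 4)/2.
Then R = B(k−1)f/C = -3*k*(3*k - 4)/(6*k**2 - 17*k + 2), so s_k = R(k)·t_k = k*(-3*k**2 + k + 4)/3**k.
s_(k+1) − s_k = (6*k**3 - 11*k**2 - 15*k + 2)/(3*3**k) = t_k.

s_k = 3^{- k} k \left(- 3 k^{2} + k + 4\right)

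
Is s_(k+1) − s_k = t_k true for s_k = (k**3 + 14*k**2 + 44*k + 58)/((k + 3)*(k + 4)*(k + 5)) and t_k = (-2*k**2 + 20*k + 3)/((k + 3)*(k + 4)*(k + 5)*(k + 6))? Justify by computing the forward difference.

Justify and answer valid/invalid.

s_(k+1) = (44*k + (k + 1)**3 + 14*(k + 1)**2 + 102)/((k + 4)*(k + 5)*(k + 6))
s_(k+1) − s_k = (-2*k**2 + 20*k + 3)/(k**4 + 18*k**3 + 119*k**2 + 342*k + 360)
(s_(k+1) − s_k) − t_k = 0

Valid — Δs_k = t_k.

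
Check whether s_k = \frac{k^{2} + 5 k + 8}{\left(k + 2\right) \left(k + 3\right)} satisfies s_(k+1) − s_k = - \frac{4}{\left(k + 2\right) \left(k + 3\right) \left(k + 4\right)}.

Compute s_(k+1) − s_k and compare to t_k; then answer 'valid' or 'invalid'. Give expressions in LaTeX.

Valid: the claim telescopes to t_k.

s_(k+1) = (5*k + (k + 1)**2 + 13)/((k + 3)*(k + 4))
s_(k+1) − s_k = -4/(k**3 + 9*k**2 + 26*k + 24)
(s_(k+1) − s_k) − t_k = 0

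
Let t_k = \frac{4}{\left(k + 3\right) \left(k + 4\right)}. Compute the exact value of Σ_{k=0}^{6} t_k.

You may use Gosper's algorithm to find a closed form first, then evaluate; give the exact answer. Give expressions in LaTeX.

The ratio is (k + 3)/(k + 5).
Gosper form: A/B · C(k+1)/C(k) with A=k + 3, B=k + 5, C=1.
f must satisfy (k + 3)·f(k+1) − (k + 4)·f(k) = 1.
Degrees (1,1,0) ⇒ d ≤ 1.
Match coefficients ⇒ f(k) = k/3.
Then R = B(k−1)f/C = k*(k + 4)/3, so s_k = R(k)·t_k = 4*k/(3*(k + 3)).
Check: Δs_k = 4/(k**2 + 7*k + 12). ✓
Σ_(k=0)^(6) t_k = s_(7) − s_(0) = 14/15 − (0) = 14/15.

Σ = 14/15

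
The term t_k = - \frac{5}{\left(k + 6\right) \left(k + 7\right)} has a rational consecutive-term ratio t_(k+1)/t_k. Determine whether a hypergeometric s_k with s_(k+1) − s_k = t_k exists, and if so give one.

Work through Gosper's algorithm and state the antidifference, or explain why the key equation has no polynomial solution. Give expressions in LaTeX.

s_k = - \frac{5 k}{6 k + 36}

t_(k+1)/t_k = (k + 6)/(k + 8).
A = k + 6, B = k + 8, C = 1.
Need (k + 6)·f(k+1) − (k + 7)·f(k) = 1.
d = 1 from the (1,1,0) case.
Coefficient equations give f(k) = k/6.
Certificate R = B(k−1)f/C = k*(k + 7)/6 gives s_k = -5*k/(6*k + 36).
Verify: -5/(k**2 + 13*k + 42) matches t_k.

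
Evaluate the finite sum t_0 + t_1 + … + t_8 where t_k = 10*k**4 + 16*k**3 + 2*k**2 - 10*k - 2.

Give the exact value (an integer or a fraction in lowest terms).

r(k) = (5*k**4 + 28*k**3 + 55*k**2 + 41*k + 8)/(5*k**4 + 8*k**3 + k**2 - 5*k - 1) after simplifying.
A = 1, B = 1, C = k**4 + 8*k**3/5 + k**2/5 - k - 1/5.
Need (1)·f(k+1) − (1)·f(k) = k**4 + 8*k**3/5 + k**2/5 - k - 1/5.
d = 5 from the (0,0,4) case.
Solving with deg f ≤ 5: f(k) = k*(2*k**4 - k**3 - 4*k**2 - 2*k + 3)/10.
Then R = B(k−1)f/C = k*(2*k**4 - k**3 - 4*k**2 - 2*k + 3)/(2*(5*k**4 + 8*k**3 + k**2 - 5*k - 1)), so s_k = R(k)·t_k = k*(2*k**4 - k**3 - 4*k**2 - 2*k + 3).
Check: Δs_k = 10*k**4 + 16*k**3 + 2*k**2 - 10*k - 2. ✓
Sum = s_(9) − s_(0); s_(9) = 108486, s_(0) = 0 ⇒ 108486.

Σ = 108486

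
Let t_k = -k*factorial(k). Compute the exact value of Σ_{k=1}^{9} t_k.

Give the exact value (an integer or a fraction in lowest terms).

Compute t_(k+1)/t_k: get (k + 1)**2/k.
Take A(k)=k + 1, B(k)=1, C(k)=k.
Solve (k + 1)·f(k+1) − (1)·f(k) = k.
d = 0 from the (1,0,1) case.
A polynomial solution: f(k) = 1.
Get s_k = R·t_k = -factorial(k) with R(k) = B(k−1)f(k)/C(k) = 1/k.
Check: Δs_k = -k*factorial(k). ✓
Evaluate s at k=10 and k=1: -3628800 and -1; difference -3628799.

Σ = -3628799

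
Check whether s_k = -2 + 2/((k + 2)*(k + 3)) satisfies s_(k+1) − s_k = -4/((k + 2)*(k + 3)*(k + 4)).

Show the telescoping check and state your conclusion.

s_(k+1) = -2 + 2/((k + 3)*(k + 4))
s_(k+1) − s_k = -4/(k**3 + 9*k**2 + 26*k + 24)
(s_(k+1) − s_k) − t_k = 0

valid; difference matches t_k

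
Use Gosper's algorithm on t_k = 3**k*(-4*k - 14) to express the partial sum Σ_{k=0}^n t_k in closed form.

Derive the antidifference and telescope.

Ratio r(k) = 3*(2*k + 9)/(2*k + 7).
So A=3 and B=1, with C=k + 7/2.
f must satisfy (3)·f(k+1) − (1)·f(k) = k + 7/2.
Bound: deg f ≤ 1.
Solve for f: f(k) = (k + 2)/2 (degree 1 ≤ 1).
Get s_k = R·t_k = -2*3**k*(k + 2) with R(k) = B(k−1)f(k)/C(k) = (k + 2)/(2*k + 7).
Δs = 3**k*(-4*k - 14), as required.
Σ_(k=0)^n t_k = s_(n+1) − s_(0) = (6*3**n*(-n - 3)) − (-4), i.e. -6*3**n*n - 18*3**n + 4.

S(n) = -6*3**n*n - 18*3**n + 4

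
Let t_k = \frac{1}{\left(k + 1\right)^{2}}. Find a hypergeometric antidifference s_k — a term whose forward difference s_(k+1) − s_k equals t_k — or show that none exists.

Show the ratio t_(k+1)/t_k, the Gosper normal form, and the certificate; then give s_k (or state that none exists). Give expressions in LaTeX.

no hypergeometric antidifference exists

Compute t_(k+1)/t_k: get (k + 1)**2/(k + 2)**2.
Factor: A=k**2 + 2*k + 1; B=k**2 + 4*k + 4; C=1.
Solve (k**2 + 2*k + 1)·f(k+1) − (k**2 + 2*k + 1)·f(k) = 1.
deg f ≤ 0 (via 2,2,0).
f = c0 ⇒ A·f(k+1) − B(k−1)·f(k) − C = -1. The system {-1 = 0} is inconsistent; no antidifference.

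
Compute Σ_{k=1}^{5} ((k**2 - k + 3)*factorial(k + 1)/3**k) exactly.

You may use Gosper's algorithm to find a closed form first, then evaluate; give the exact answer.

Step 1: r(k) = (k + 2)*(-k + (k + 1)**2 + 2)/(3*(k**2 - k + 3)).
Take A(k)=k/3 + 2/3, B(k)=1, C(k)=k**2 - k + 3.
Key eq: (k/3 + 2/3)·f(k+1) = (1)·f(k) + (k**2 - k + 3).
deg f ≤ 1 (via 1,0,2).
Solve for f: f(k) = 3*(k - 1) (degree 1 ≤ 1).
Then R = B(k−1)f/C = 3*(k - 1)/(k**2 - k + 3), so s_k = R(k)·t_k = 3**(1 - k)*(k - 1)*factorial(k + 1).
s_(k+1) − s_k = (k**2 - k + 3)*factorial(k + 1)/3**k = t_k.
Evaluate s at k=6 and k=1: 2800/27 and 0; difference 2800/27.

Σ = 2800/27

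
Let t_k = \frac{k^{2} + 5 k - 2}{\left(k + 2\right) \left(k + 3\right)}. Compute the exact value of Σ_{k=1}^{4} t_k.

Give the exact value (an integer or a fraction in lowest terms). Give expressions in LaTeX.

t_(k+1)/t_k = (k + 2)*(5*k + (k + 1)**2 + 3)/((k + 4)*(k**2 + 5*k - 2)).
Normal form (A,B,C) = (k + 2, k + 4, k**2 + 5*k - 2).
Need (k + 2)·f(k+1) − (k + 3)·f(k) = k**2 + 5*k - 2.
Degrees (1,1,2) ⇒ d ≤ 2.
Solve for f: f(k) = k*(k - 2) (degree 2 ≤ 2).
Certificate R = B(k−1)f/C = k*(k - 2)*(k + 3)/(k**2 + 5*k - 2) gives s_k = k*(k - 2)/(k + 2).
Check: Δs_k = (k**2 + 5*k - 2)/(k**2 + 5*k + 6). ✓
Telescoping: Σ = s_(5) − s_(1) = 15/7 − (-1/3) = 52/21.

Σ = 52/21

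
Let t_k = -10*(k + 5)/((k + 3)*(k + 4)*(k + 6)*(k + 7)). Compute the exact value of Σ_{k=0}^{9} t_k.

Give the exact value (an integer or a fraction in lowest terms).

Σ = -475/1872

Ratio r(k) = (k + 3)*(k + 6)**2/((k + 5)**2*(k + 8)).
Factor: A=k + 3; B=k + 8; C=k**2 + 10*k + 25.
Solve (k + 3)·f(k+1) − (k + 7)·f(k) = k**2 + 10*k + 25.
From deg A=1, deg B=1, deg C=2: d=4.
Match coefficients ⇒ f(k) = k*(k + 4)*(k + 5)*(k + 9)/36.
R(k) = B(k−1)·f(k)/C(k) = k*(k + 4)*(k + 7)*(k + 9)/(36*(k + 5)); s_k = R·t_k = 5*k*(-k - 9)/(18*(k**2 + 9*k + 18)).
s_(k+1) − s_k = 10*(-k - 5)/(k**4 + 20*k**3 + 145*k**2 + 450*k + 504) = t_k.
Evaluate s at k=10 and k=0: -475/1872 and 0; difference -475/1872.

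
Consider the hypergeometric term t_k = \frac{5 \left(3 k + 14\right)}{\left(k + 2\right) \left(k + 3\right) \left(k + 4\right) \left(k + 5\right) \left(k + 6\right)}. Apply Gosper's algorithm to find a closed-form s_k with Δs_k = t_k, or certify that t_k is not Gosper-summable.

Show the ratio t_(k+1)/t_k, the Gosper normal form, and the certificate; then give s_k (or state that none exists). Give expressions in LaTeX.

s_k = \frac{k \left(k^{2} + 10 k + 31\right)}{6 \left(k^{3} + 10 k^{2} + 31 k + 30\right)}

Ratio r(k) = (k + 2)*(3*k + 17)/((k + 7)*(3*k + 14)).
So A=k + 2 and B=k + 7, with C=k + 14/3.
Set up (k + 2)·f(k+1) − (k + 6)·f(k) − (k + 14/3) = 0.
Bound: deg f ≤ 4.
Coefficient equations give f(k) = k*(k + 4)*(k**2 + 10*k + 31)/90.
Get s_k = R·t_k = k*(k**2 + 10*k + 31)/(6*(k**3 + 10*k**2 + 31*k + 30)) with R(k) = B(k−1)f(k)/C(k) = k*(k + 4)*(k + 6)*(k**2 + 10*k + 31)/(30*(3*k + 14)).
Check: Δs_k = 5*(3*k + 14)/(k**5 + 20*k**4 + 155*k**3 + 580*k**2 + 1044*k + 720). ✓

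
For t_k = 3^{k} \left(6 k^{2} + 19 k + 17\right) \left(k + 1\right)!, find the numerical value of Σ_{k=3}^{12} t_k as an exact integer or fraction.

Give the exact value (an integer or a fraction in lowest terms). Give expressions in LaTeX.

Step 1: r(k) = 3*(6*k**3 + 43*k**2 + 104*k + 84)/(6*k**2 + 19*k + 17).
Gosper form: A/B · C(k+1)/C(k) with A=3*k + 6, B=1, C=k**2 + 19*k/6 + 17/6.
Set up (3*k + 6)·f(k+1) − (1)·f(k) − (k**2 + 19*k/6 + 17/6) = 0.
deg f ≤ 1 (via 1,0,2).
Solving with deg f ≤ 1: f(k) = (2*k + 1)/6.
R(k) = B(k−1)·f(k)/C(k) = (2*k + 1)/(6*k**2 + 19*k + 17); s_k = R·t_k = 3**k*(2*k + 1)*factorial(k + 1).
s_(k+1) − s_k = 3**k*(6*k**2 + 19*k + 17)*factorial(k + 1) = t_k.
Telescoping: Σ = s_(13) − s_(3) = 3752739578543155200 − (4536) = 3752739578543150664.

Σ = 3752739578543150664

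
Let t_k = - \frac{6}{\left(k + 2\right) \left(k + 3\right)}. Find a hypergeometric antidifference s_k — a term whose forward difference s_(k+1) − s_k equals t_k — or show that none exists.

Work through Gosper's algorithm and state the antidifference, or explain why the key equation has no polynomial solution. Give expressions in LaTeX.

s_k = - \frac{3 k}{k + 2}

Step 1: r(k) = (k + 2)/(k + 4).
Normal form (A,B,C) = (k + 2, k + 4, 1).
Solve (k + 2)·f(k+1) − (k + 3)·f(k) = 1.
deg f ≤ 1 (via 1,1,0).
Solve for f: f(k) = k/2 (degree 1 ≤ 1).
Get s_k = R·t_k = -3*k/(k + 2) with R(k) = B(k−1)f(k)/C(k) = k*(k + 3)/2.
Verify: -6/(k**2 + 5*k + 6) matches t_k.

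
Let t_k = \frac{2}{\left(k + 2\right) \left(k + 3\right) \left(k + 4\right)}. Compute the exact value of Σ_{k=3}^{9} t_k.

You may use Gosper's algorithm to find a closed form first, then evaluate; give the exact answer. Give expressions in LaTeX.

Compute t_(k+1)/t_k: get (k + 2)/(k + 5).
Factor: A=k + 2; B=k + 5; C=1.
Set up (k + 2)·f(k+1) − (k + 4)·f(k) − (1) = 0.
deg f ≤ 2 (via 1,1,0).
Match coefficients ⇒ f(k) = k*(k + 5)/12.
R(k) = B(k−1)·f(k)/C(k) = k*(k + 4)*(k + 5)/12; s_k = R·t_k = k*(k + 5)/(6*(k + 2)*(k + 3)).
Δs = 2/(k**3 + 9*k**2 + 26*k + 24), as required.
Evaluate s at k=10 and k=3: 25/156 and 2/15; difference 7/260.

Σ = 7/260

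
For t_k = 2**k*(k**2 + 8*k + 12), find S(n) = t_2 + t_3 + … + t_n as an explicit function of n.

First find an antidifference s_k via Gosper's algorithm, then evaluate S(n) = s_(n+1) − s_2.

The ratio is 2*(k**2 + 10*k + 21)/(k**2 + 8*k + 12).
A = 2, B = 1, C = k**2 + 8*k + 12.
Need (2)·f(k+1) − (1)·f(k) = k**2 + 8*k + 12.
Degrees (0,0,2) ⇒ d ≤ 2.
Solving with deg f ≤ 2: f(k) = k**2 + 4*k + 2.
Get s_k = R·t_k = 2**k*(k**2 + 4*k + 2) with R(k) = B(k−1)f(k)/C(k) = (k**2 + 4*k + 2)/((k + 2)*(k + 6)).
s_(k+1) − s_k = 2**k*(k**2 + 8*k + 12) = t_k.
Evaluate: s_(n+1) = 2**(n + 1)*(n**2 + 6*n + 7); subtract s_(2) = 56 ⇒ S(n) = 2*2**n*n**2 + 12*2**n*n + 14*2**n - 56.

S(n) = 2*2**n*n**2 + 12*2**n*n + 14*2**n - 56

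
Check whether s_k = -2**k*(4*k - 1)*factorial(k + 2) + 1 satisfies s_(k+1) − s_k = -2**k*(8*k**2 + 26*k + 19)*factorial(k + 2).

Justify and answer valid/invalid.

valid (s_(k+1) − s_k reduces to t_k)

s_(k+1) = -2**(k + 1)*(4*k + 3)*factorial(k + 3) + 1
s_(k+1) − s_k = -2**k*(8*k**2 + 26*k + 19)*factorial(k + 2)
(s_(k+1) − s_k) − t_k = 0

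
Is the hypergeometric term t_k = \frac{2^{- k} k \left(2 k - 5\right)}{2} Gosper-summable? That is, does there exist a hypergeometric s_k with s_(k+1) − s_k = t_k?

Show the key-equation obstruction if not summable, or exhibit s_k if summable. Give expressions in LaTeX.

Yes. s_k = 2^{- k} \left(- 2 k^{2} + k - 1\right).

The ratio is (k + 1)*(2*k - 3)/(2*k*(2*k - 5)).
A = 1/2, B = 1, C = k**2 - 5*k/2.
Key eq: (1/2)·f(k+1) = (1)·f(k) + (k**2 - 5*k/2).
Degrees (0,0,2) ⇒ d ≤ 2.
Solving with deg f ≤ 2: f(k) = -2*k**2 + k - 1.
So s_k = (B(k−1)f/C)·t_k = (-2*(2*k**2 - k + 1)/(k*(2*k - 5)))·t_k = (-2*k**2 + k - 1)/2**k.
s_(k+1) − s_k = k*(2*k - 5)/(2*2**k) = t_k.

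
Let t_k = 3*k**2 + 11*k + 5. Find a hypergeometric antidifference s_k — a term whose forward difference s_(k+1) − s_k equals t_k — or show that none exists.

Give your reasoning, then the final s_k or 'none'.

s_k = k**2*(k + 4)

Ratio r(k) = (3*k**2 + 17*k + 19)/(3*k**2 + 11*k + 5).
Factor: A=1; B=1; C=k**2 + 11*k/3 + 5/3.
Set up (1)·f(k+1) − (1)·f(k) − (k**2 + 11*k/3 + 5/3) = 0.
Degrees (0,0,2) ⇒ d ≤ 3.
Solving with deg f ≤ 3: f(k) = k**2*(k + 4)/3.
R(k) = B(k−1)·f(k)/C(k) = k**2*(k + 4)/(3*k**2 + 11*k + 5); s_k = R·t_k = k**2*(k + 4).
Δs = 3*k**2 + 11*k + 5, as required.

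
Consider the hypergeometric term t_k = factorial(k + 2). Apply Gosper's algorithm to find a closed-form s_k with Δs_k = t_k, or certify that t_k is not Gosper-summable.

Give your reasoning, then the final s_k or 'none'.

t_(k+1)/t_k = k + 3.
Factor: A=k + 3; B=1; C=1.
Solve (k + 3)·f(k+1) − (1)·f(k) = 1.
deg f ≤ -1 (via 1,0,0).
Negative degree bound (-1): no f exists, t_k not Gosper-summable.

no hypergeometric antidifference exists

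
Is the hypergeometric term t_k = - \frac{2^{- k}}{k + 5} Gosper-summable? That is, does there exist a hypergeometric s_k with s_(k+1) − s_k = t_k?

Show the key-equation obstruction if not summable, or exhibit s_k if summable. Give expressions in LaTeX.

Step 1: r(k) = (k + 5)/(2*(k + 6)).
A = k/2 + 5/2, B = k + 6, C = 1.
f must satisfy (k/2 + 5/2)·f(k+1) − (k + 5)·f(k) = 1.
deg f ≤ -1 (via 1,1,0).
deg f ≤ -1 is impossible — no certificate.

No — key equation has no polynomial f.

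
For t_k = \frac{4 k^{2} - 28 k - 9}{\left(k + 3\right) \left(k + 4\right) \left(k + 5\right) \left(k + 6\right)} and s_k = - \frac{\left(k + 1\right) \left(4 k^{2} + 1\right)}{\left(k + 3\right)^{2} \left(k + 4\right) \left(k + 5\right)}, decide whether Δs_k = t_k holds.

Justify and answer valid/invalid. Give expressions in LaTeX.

Invalid: residual \frac{2 \left(- 8 k^{3} - 8 k^{2} + 92 k + 21\right)}{k^{6} + 25 k^{5} + 257 k^{4} + 1391 k^{3} + 4182 k^{2} + 6624 k + 4320} ≠ 0.

s_(k+1) = -(k + 2)*(4*(k + 1)**2 + 1)/((k + 4)**2*(k + 5)*(k + 6))
s_(k+1) − s_k = (4*k**4 - 16*k**3 - 173*k**2 - 215*k - 66)/(k**6 + 25*k**5 + 257*k**4 + 1391*k**3 + 4182*k**2 + 6624*k + 4320)
(s_(k+1) − s_k) − t_k = 2*(-8*k**3 - 8*k**2 + 92*k + 21)/(k**6 + 25*k**5 + 257*k**4 + 1391*k**3 + 4182*k**2 + 6624*k + 4320)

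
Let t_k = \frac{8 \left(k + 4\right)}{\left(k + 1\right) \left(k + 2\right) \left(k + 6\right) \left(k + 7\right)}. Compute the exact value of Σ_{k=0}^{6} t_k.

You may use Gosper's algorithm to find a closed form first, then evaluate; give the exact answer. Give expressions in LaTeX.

The ratio is (k + 1)*(k + 5)*(k + 6)/((k + 3)*(k + 4)*(k + 8)).
A = k + 1, B = k + 8, C = k**4 + 16*k**3 + 95*k**2 + 248*k + 240.
Key eq: (k + 1)·f(k+1) = (k + 7)·f(k) + (k**4 + 16*k**3 + 95*k**2 + 248*k + 240).
From deg A=1, deg B=1, deg C=4: d=6.
Solving with deg f ≤ 6: f(k) = k*(k + 2)*(k + 3)*(k + 4)*(k + 5)*(k + 7)/12.
Certificate R = B(k−1)f/C = k*(k + 2)*(k + 7)**2/(12*(k + 4)) gives s_k = 2*k*(k + 7)/(3*(k**2 + 7*k + 6)).
Verify: 8*(k + 4)/(k**4 + 16*k**3 + 83*k**2 + 152*k + 84) matches t_k.
Σ_(k=0)^(6) t_k = s_(7) − s_(0) = 49/78 − (0) = 49/78.

Σ = 49/78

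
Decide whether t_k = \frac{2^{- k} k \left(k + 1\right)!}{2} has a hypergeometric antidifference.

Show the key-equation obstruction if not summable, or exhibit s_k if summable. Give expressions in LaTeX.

Yes. s_k = 2^{- k} \left(k + 1\right)!.

The ratio is (k + 1)*(k + 2)/(2*k).
Factor: A=k/2 + 1; B=1; C=k.
f must satisfy (k/2 + 1)·f(k+1) − (1)·f(k) = k.
From deg A=1, deg B=0, deg C=1: d=0.
Coefficient equations give f(k) = 2.
R(k) = B(k−1)·f(k)/C(k) = 2/k; s_k = R·t_k = factorial(k + 1)/2**k.
Check: Δs_k = k*factorial(k + 1)/(2*2**k). ✓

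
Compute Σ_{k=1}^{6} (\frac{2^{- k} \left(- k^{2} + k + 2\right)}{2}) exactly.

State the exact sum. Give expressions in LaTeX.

Σ = -9/16

Ratio r(k) = (k**2 + k - 2)/(2*(k**2 - k - 2)).
So A=1/2 and B=1, with C=k**2 - k - 2.
Key eq: (1/2)·f(k+1) = (1)·f(k) + (k**2 - k - 2).
Degrees (0,0,2) ⇒ d ≤ 2.
Solving with deg f ≤ 2: f(k) = -2*k*(k + 1).
R(k) = B(k−1)·f(k)/C(k) = -2*k/(k - 2); s_k = R·t_k = k*(k + 1)/2**k.
Verify: (2 - k)*(k + 1)/(2*2**k) matches t_k.
Evaluate s at k=7 and k=1: 7/16 and 1; difference -9/16.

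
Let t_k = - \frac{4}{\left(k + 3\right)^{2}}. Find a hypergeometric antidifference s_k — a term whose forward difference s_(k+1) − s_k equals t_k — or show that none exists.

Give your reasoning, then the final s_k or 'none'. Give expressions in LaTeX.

Compute t_(k+1)/t_k: get (k + 3)**2/(k + 4)**2.
A = k**2 + 6*k + 9, B = k**2 + 8*k + 16, C = 1.
f must satisfy (k**2 + 6*k + 9)·f(k+1) − (k**2 + 6*k + 9)·f(k) = 1.
d = 0 from the (2,2,0) case.
Write f(k) = c0. Then LHS − RHS = -1, requiring -1 = 0: contradictory. No certificate.

none (Gosper's algorithm certifies no s_k)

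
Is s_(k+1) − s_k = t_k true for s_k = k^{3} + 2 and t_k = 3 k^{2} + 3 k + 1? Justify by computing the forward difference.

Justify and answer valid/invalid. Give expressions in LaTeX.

s_(k+1) = (k + 1)**3 + 2
s_(k+1) − s_k = -k**3 + (k + 1)**3
(s_(k+1) − s_k) − t_k = 0

Valid: the claim telescopes to t_k.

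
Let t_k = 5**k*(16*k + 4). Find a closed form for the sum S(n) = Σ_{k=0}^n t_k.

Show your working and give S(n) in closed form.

r(k) = 5*(4*k + 5)/(4*k + 1) after simplifying.
Normal form (A,B,C) = (5, 1, k + 1/4).
Need (5)·f(k+1) − (1)·f(k) = k + 1/4.
d = 1 from the (0,0,1) case.
Solving with deg f ≤ 1: f(k) = (k - 1)/4.
Certificate R = B(k−1)f/C = (k - 1)/(4*k + 1) gives s_k = 4*5**k*(k - 1).
Verify: 5**k*(16*k + 4) matches t_k.
Telescope: S(n) = s_(n+1) − s_(0) = 20*5**n*n − (-4) = 20*5**n*n + 4.

S(n) = 20*5**n*n + 4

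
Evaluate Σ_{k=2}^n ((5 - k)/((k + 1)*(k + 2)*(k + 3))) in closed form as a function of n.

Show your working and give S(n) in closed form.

Compute t_(k+1)/t_k: get (k - 4)*(k + 1)/((k - 5)*(k + 4)).
Factor: A=k + 1; B=k + 4; C=k - 5.
Key eq: (k + 1)·f(k+1) = (k + 3)·f(k) + (k - 5).
From deg A=1, deg B=1, deg C=1: d=2.
Match coefficients ⇒ f(k) = -k*(k + 4).
Then R = B(k−1)f/C = -k*(k + 3)*(k + 4)/(k - 5), so s_k = R(k)·t_k = k*(k + 4)/((k + 1)*(k + 2)).
Δs = (5 - k)/(k**3 + 6*k**2 + 11*k + 6), as required.
s_(n+1) = (n**2 + 6*n + 5)/(n**2 + 5*n + 6) and s_(2) = 1, so S(n) = (n - 1)/(n**2 + 5*n + 6).

S(n) = (n - 1)/(n**2 + 5*n + 6)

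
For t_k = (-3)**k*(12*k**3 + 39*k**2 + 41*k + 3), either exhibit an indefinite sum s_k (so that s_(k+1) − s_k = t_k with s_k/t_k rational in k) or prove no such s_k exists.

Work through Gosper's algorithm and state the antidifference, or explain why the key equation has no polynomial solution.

r(k) = 3*(-12*k**3 - 75*k**2 - 155*k - 95)/(12*k**3 + 39*k**2 + 41*k + 3) after simplifying.
Gosper form: A/B · C(k+1)/C(k) with A=-3, B=1, C=k**3 + 13*k**2/4 + 41*k/12 + 1/4.
Solve (-3)·f(k+1) − (1)·f(k) = k**3 + 13*k**2/4 + 41*k/12 + 1/4.
Degrees (0,0,3) ⇒ d ≤ 3.
Solve for f: f(k) = -(3*k**3 + 3*k**2 - k - 3)/12 (degree 3 ≤ 3).
Get s_k = R·t_k = (-3)**k*(-3*k**3 - 3*k**2 + k + 3) with R(k) = B(k−1)f(k)/C(k) = -(3*k**3 + 3*k**2 - k - 3)/(12*k**3 + 39*k**2 + 41*k + 3).
Δs = (-3)**k*(12*k**3 + 39*k**2 + 41*k + 3), as required.

s_k = (-3)**k*(-3*k**3 - 3*k**2 + k + 3)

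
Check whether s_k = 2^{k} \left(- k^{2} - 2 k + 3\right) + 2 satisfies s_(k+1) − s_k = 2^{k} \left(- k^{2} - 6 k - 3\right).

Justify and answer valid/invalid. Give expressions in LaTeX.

valid; difference matches t_k

s_(k+1) = 2*2**k*(-2*k - (k + 1)**2 + 1) + 2
s_(k+1) − s_k = 2**k*(-k**2 - 6*k - 3)
(s_(k+1) − s_k) − t_k = 0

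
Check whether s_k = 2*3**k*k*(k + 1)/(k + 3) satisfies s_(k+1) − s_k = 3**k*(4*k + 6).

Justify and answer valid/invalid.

s_(k+1) = 6*3**k*(k + 1)*(k + 2)/(k + 4)
s_(k+1) − s_k = 2*3**k*(k + 1)*(-k*(k + 4) + 3*(k + 2)*(k + 3))/((k + 3)*(k + 4))
(s_(k+1) − s_k) − t_k = 3**k*(-8*k**2 - 32*k - 36)/(k**2 + 7*k + 12)

Invalid: residual 3**k*(-8*k**2 - 32*k - 36)/(k**2 + 7*k + 12) ≠ 0.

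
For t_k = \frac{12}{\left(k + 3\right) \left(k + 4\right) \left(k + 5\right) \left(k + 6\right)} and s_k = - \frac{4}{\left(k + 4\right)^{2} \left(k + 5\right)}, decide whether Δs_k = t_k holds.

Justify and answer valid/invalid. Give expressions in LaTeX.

s_(k+1) = -4/((k + 5)**2*(k + 6))
s_(k+1) − s_k = 4*(3*k + 14)/(k**5 + 24*k**4 + 229*k**3 + 1086*k**2 + 2560*k + 2400)
(s_(k+1) − s_k) − t_k = 8*(-2*k - 9)/(k**6 + 27*k**5 + 301*k**4 + 1773*k**3 + 5818*k**2 + 10080*k + 7200)

Invalid: residual \frac{8 \left(- 2 k - 9\right)}{k^{6} + 27 k^{5} + 301 k^{4} + 1773 k^{3} + 5818 k^{2} + 10080 k + 7200} ≠ 0.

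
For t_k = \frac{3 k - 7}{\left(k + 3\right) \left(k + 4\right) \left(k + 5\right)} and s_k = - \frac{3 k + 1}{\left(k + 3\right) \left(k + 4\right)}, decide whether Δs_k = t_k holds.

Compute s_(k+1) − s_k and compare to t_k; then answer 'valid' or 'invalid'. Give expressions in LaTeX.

valid; difference matches t_k

s_(k+1) = (-3*k - 4)/((k + 4)*(k + 5))
s_(k+1) − s_k = (3*k - 7)/(k**3 + 12*k**2 + 47*k + 60)
(s_(k+1) − s_k) − t_k = 0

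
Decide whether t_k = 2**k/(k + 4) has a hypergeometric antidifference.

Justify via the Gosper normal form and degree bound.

No — key equation has no polynomial f.

Step 1: r(k) = 2*(k + 4)/(k + 5).
Factor: A=2*k + 8; B=k + 5; C=1.
Solve (2*k + 8)·f(k+1) − (k + 4)·f(k) = 1.
Bound: deg f ≤ -1.
d = -1 < 0 ⇒ no nonzero polynomial f; not summable.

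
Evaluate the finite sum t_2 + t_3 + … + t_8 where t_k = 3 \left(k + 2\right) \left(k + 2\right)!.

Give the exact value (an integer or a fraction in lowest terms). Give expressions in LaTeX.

Σ = 119750328

t_(k+1)/t_k = (k + 3)**2/(k + 2).
Gosper form: A/B · C(k+1)/C(k) with A=k + 3, B=1, C=k + 2.
Solve (k + 3)·f(k+1) − (1)·f(k) = k + 2.
Degrees (1,0,1) ⇒ d ≤ 0.
Match coefficients ⇒ f(k) = 1.
Get s_k = R·t_k = 3*factorial(k + 2) with R(k) = B(k−1)f(k)/C(k) = 1/(k + 2).
Check: Δs_k = 3*(k + 2)*factorial(k + 2). ✓
Sum = s_(9) − s_(2); s_(9) = 119750400, s_(2) = 72 ⇒ 119750328.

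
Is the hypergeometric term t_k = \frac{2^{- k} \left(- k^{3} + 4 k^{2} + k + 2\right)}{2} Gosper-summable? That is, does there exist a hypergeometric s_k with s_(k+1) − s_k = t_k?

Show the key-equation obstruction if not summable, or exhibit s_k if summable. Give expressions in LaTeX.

r(k) = (k**3 - k**2 - 6*k - 6)/(2*(k**3 - 4*k**2 - k - 2)) after simplifying.
Take A(k)=1/2, B(k)=1, C(k)=k**3 - 4*k**2 - k - 2.
Need (1/2)·f(k+1) − (1)·f(k) = k**3 - 4*k**2 - k - 2.
d = 3 from the (0,0,3) case.
A polynomial solution: f(k) = -2*(k**3 - k**2 - 2).
Get s_k = R·t_k = (k**3 - k**2 - 2)/2**k with R(k) = B(k−1)f(k)/C(k) = -2*(k**3 - k**2 - 2)/(k**3 - 4*k**2 - k - 2).
Verify: (-k**3 + 4*k**2 + k + 2)/(2*2**k) matches t_k.

Yes. s_k = 2^{- k} \left(k^{3} - k^{2} - 2\right).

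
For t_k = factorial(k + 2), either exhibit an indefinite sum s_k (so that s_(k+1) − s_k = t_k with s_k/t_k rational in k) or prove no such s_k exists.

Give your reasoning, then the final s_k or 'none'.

Compute t_(k+1)/t_k: get k + 3.
Gosper form: A/B · C(k+1)/C(k) with A=k + 3, B=1, C=1.
Key eq: (k + 3)·f(k+1) = (1)·f(k) + (1).
deg f ≤ -1 (via 1,0,0).
Negative degree bound (-1): no f exists, t_k not Gosper-summable.

none — t_k is not Gosper-summable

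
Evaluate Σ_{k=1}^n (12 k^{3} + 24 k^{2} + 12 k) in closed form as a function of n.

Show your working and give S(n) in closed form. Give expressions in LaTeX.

S(n) = n \left(3 n^{3} + 14 n^{2} + 21 n + 10\right)

The ratio is (k**2 + 4*k + 4)/(k*(k + 1)).
So A=1 and B=1, with C=k**3 + 2*k**2 + k.
f must satisfy (1)·f(k+1) − (1)·f(k) = k**3 + 2*k**2 + k.
deg f ≤ 4 (via 0,0,3).
Coefficient equations give f(k) = k*(k - 1)*(k + 1)*(3*k + 2)/12.
R(k) = B(k−1)·f(k)/C(k) = (k - 1)*(3*k + 2)/(12*(k + 1)); s_k = R·t_k = k*(3*k**3 + 2*k**2 - 3*k - 2).
Check: Δs_k = 12*k*(k**2 + 2*k + 1). ✓
Σ_(k=1)^n t_k = s_(n+1) − s_(1) = (n*(3*n**3 + 14*n**2 + 21*n + 10)) − (0), i.e. n*(3*n**3 + 14*n**2 + 21*n + 10).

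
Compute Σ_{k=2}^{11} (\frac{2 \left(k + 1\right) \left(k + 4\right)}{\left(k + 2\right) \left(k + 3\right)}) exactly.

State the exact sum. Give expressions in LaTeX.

Σ = 135/7

r(k) = (k + 2)**2*(k + 5)/((k + 1)*(k + 4)**2) after simplifying.
A = k + 2, B = k + 4, C = k**2 + 5*k + 4.
Need (k + 2)·f(k+1) − (k + 3)·f(k) = k**2 + 5*k + 4.
Degrees (1,1,2) ⇒ d ≤ 2.
Match coefficients ⇒ f(k) = k*(k + 1).
Get s_k = R·t_k = 2*k*(k + 1)/(k + 2) with R(k) = B(k−1)f(k)/C(k) = k*(k + 3)/(k + 4).
Check: Δs_k = 2*(k**2 + 5*k + 4)/(k**2 + 5*k + 6). ✓
Evaluate s at k=12 and k=2: 156/7 and 3; difference 135/7.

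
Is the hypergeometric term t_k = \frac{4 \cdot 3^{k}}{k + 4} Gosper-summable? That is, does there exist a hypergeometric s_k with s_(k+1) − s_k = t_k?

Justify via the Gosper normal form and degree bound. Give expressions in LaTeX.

No — negative degree bound, so no certificate f.

Ratio r(k) = 3*(k + 4)/(k + 5).
Normal form (A,B,C) = (3*k + 12, k + 5, 1).
Solve (3*k + 12)·f(k+1) − (k + 4)·f(k) = 1.
From deg A=1, deg B=1, deg C=0: d=-1.
Negative degree bound (-1): no f exists, t_k not Gosper-summable.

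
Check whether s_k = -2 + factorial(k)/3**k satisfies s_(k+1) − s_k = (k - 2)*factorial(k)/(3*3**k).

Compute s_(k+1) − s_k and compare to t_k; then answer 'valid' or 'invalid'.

valid; difference matches t_k

s_(k+1) = (-6*3**k + k*factorial(k) + factorial(k))/(3*3**k)
s_(k+1) − s_k = (k - 2)*factorial(k)/(3*3**k)
(s_(k+1) − s_k) − t_k = 0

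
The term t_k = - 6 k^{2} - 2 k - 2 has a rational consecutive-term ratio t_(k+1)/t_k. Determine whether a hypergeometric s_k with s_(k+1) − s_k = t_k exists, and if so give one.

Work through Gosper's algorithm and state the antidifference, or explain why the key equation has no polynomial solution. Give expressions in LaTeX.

s_k = 2 k \left(- k^{2} + k - 1\right)

r(k) = (k + 3*(k + 1)**2 + 2)/(3*k**2 + k + 1) after simplifying.
Gosper form: A/B · C(k+1)/C(k) with A=1, B=1, C=k**2 + k/3 + 1/3.
Set up (1)·f(k+1) − (1)·f(k) − (k**2 + k/3 + 1/3) = 0.
d = 3 from the (0,0,2) case.
Solve for f: f(k) = k*(k**2 - k + 1)/3 (degree 3 ≤ 3).
So s_k = (B(k−1)f/C)·t_k = (k*(k**2 - k + 1)/(3*k**2 + k + 1))·t_k = 2*k*(-k**2 + k - 1).
s_(k+1) − s_k = -6*k**2 - 2*k - 2 = t_k.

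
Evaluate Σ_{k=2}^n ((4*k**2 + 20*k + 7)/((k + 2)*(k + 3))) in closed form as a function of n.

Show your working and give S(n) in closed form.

S(n) = (16*n**2 + 15*n - 31)/(4*(n + 3))

Compute t_(k+1)/t_k: get (k + 2)*(20*k + 4*(k + 1)**2 + 27)/((k + 4)*(4*k**2 + 20*k + 7)).
Normal form (A,B,C) = (k + 2, k + 4, k**2 + 5*k + 7/4).
f must satisfy (k + 2)·f(k+1) − (k + 3)·f(k) = k**2 + 5*k + 7/4.
d = 2 from the (1,1,2) case.
Match coefficients ⇒ f(k) = k*(8*k - 1)/8.
Get s_k = R·t_k = k*(8*k - 1)/(2*(k + 2)) with R(k) = B(k−1)f(k)/C(k) = k*(k + 3)*(8*k - 1)/(2*(4*k**2 + 20*k + 7)).
Δs = (4*k**2 + 20*k + 7)/(k**2 + 5*k + 6), as required.
s_(n+1) = (8*n**2 + 15*n + 7)/(2*(n + 3)) and s_(2) = 15/4, so S(n) = (16*n**2 + 15*n - 31)/(4*(n + 3)).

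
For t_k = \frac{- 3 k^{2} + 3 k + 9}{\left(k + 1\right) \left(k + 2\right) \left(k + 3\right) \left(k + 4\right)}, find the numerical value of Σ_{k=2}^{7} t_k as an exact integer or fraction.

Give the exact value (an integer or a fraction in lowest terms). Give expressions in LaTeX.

Σ = -131/1980

Compute t_(k+1)/t_k: get (k + 1)*(k - (k + 1)**2 + 4)/((k + 5)*(-k**2 + k + 3)).
A = k + 1, B = k + 5, C = k**2 - k - 3.
f must satisfy (k + 1)·f(k+1) − (k + 4)·f(k) = k**2 - k - 3.
Degrees (1,1,2) ⇒ d ≤ 3.
Solving with deg f ≤ 3: f(k) = -k*(k**2 + 24*k + 29)/18.
Then R = B(k−1)f/C = -k*(k + 4)*(k**2 + 24*k + 29)/(18*(k**2 - k - 3)), so s_k = R(k)·t_k = k*(k**2 + 24*k + 29)/(6*(k + 1)*(k + 2)*(k + 3)).
s_(k+1) − s_k = 3*(-k**2 + k + 3)/(k**4 + 10*k**3 + 35*k**2 + 50*k + 24) = t_k.
Evaluate s at k=8 and k=2: 38/99 and 9/20; difference -131/1980.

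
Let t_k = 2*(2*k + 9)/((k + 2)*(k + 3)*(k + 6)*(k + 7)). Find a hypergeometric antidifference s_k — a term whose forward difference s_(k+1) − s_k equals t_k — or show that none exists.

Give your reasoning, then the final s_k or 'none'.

s_k = k*(k + 8)/(6*(k**2 + 8*k + 12))

t_(k+1)/t_k = (k + 2)*(k + 6)*(2*k + 11)/((k + 4)*(k + 8)*(2*k + 9)).
Factor: A=k + 2; B=k + 8; C=k**3 + 27*k**2/2 + 121*k/2 + 90.
Need (k + 2)·f(k+1) − (k + 7)·f(k) = k**3 + 27*k**2/2 + 121*k/2 + 90.
d = 5 from the (1,1,3) case.
Coefficient equations give f(k) = k*(k + 3)*(k + 4)*(k + 5)*(k + 8)/24.
So s_k = (B(k−1)f/C)·t_k = (k*(k + 3)*(k + 7)*(k + 8)/(12*(2*k + 9)))·t_k = k*(k + 8)/(6*(k**2 + 8*k + 12)).
Check: Δs_k = 2*(2*k + 9)/(k**4 + 18*k**3 + 113*k**2 + 288*k + 252). ✓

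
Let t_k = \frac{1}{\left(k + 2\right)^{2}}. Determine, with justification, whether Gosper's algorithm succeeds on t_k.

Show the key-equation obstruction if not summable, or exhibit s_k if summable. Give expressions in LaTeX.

Step 1: r(k) = (k + 2)**2/(k + 3)**2.
Normal form (A,B,C) = (k**2 + 4*k + 4, k**2 + 6*k + 9, 1).
Need (k**2 + 4*k + 4)·f(k+1) − (k**2 + 4*k + 4)·f(k) = 1.
deg f ≤ 0 (via 2,2,0).
f = c0 ⇒ A·f(k+1) − B(k−1)·f(k) − C = -1. The system {-1 = 0} is inconsistent; no antidifference.

No — key equation has no polynomial f.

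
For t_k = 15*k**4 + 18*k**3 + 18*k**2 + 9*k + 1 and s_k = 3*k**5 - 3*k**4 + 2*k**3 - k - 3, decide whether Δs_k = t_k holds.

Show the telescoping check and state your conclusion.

s_(k+1) = -k + 3*(k + 1)**5 - 3*(k + 1)**4 + 2*(k + 1)**3 - 4
s_(k+1) − s_k = 15*k**4 + 18*k**3 + 18*k**2 + 9*k + 1
(s_(k+1) − s_k) − t_k = 0

valid; difference matches t_k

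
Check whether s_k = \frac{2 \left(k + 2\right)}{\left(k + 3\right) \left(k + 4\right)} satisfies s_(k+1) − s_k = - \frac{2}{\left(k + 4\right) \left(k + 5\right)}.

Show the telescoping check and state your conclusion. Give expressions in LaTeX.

s_(k+1) = 2*(k + 3)/((k + 4)*(k + 5))
s_(k+1) − s_k = 2*(-k - 1)/(k**3 + 12*k**2 + 47*k + 60)
(s_(k+1) − s_k) − t_k = 4/(k**3 + 12*k**2 + 47*k + 60)

Invalid: residual \frac{4}{k^{3} + 12 k^{2} + 47 k + 60} ≠ 0.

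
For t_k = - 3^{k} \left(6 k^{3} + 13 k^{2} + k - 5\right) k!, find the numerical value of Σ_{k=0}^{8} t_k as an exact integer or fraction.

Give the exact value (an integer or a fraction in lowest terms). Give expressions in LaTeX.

r(k) = 3*(6*k**4 + 37*k**3 + 76*k**2 + 60*k + 15)/(6*k**3 + 13*k**2 + k - 5) after simplifying.
A = 3*k + 3, B = 1, C = k**3 + 13*k**2/6 + k/6 - 5/6.
Solve (3*k + 3)·f(k+1) − (1)·f(k) = k**3 + 13*k**2/6 + k/6 - 5/6.
deg f ≤ 2 (via 1,0,3).
A polynomial solution: f(k) = (2*k**2 - k - 4)/6.
R(k) = B(k−1)·f(k)/C(k) = (2*k**2 - k - 4)/(6*k**3 + 13*k**2 + k - 5); s_k = R·t_k = 3**k*(-2*k**2 + k + 4)*factorial(k).
Check: Δs_k = -3**k*(6*k**3 + 13*k**2 + k - 5)*factorial(k). ✓
Telescoping: Σ = s_(9) − s_(0) = -1064242488960 − (4) = -1064242488964.

Σ = -1064242488964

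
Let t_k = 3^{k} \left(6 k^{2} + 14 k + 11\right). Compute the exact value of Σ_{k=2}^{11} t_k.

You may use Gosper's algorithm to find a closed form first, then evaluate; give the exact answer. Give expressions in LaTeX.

Ratio r(k) = 3*(6*k**2 + 26*k + 31)/(6*k**2 + 14*k + 11).
A = 3, B = 1, C = k**2 + 7*k/3 + 11/6.
Set up (3)·f(k+1) − (1)·f(k) − (k**2 + 7*k/3 + 11/6) = 0.
Degrees (0,0,2) ⇒ d ≤ 2.
Solve for f: f(k) = (3*k**2 - 2*k + 4)/6 (degree 2 ≤ 2).
R(k) = B(k−1)·f(k)/C(k) = (3*k**2 - 2*k + 4)/(6*k**2 + 14*k + 11); s_k = R·t_k = 3**k*(3*k**2 - 2*k + 4).
Check: Δs_k = 3**k*(6*k**2 + 14*k + 11). ✓
Sum = s_(12) − s_(2); s_(12) = 218953692, s_(2) = 108 ⇒ 218953584.

Σ = 218953584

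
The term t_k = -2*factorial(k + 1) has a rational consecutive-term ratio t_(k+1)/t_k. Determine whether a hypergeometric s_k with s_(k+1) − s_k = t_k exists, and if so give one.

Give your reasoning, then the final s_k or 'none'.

none (Gosper's algorithm certifies no s_k)

Step 1: r(k) = k + 2.
A = k + 2, B = 1, C = 1.
f must satisfy (k + 2)·f(k+1) − (1)·f(k) = 1.
deg f ≤ -1 (via 1,0,0).
d = -1 < 0 ⇒ no nonzero polynomial f; not summable.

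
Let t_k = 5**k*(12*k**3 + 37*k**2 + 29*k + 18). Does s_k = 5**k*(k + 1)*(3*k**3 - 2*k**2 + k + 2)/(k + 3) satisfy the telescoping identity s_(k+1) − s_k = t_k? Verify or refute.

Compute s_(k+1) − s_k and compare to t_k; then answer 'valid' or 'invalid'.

s_(k+1) = 5**(k + 1)*(k + 2)*(k + 3*(k + 1)**3 - 2*(k + 1)**2 + 3)/(k + 4)
s_(k+1) − s_k = 5**k*(12*k**5 + 97*k**4 + 292*k**3 + 381*k**2 + 266*k + 112)/(k**2 + 7*k + 12)
(s_(k+1) − s_k) − t_k = 5**k*(-24*k**4 - 140*k**3 - 284*k**2 - 208*k - 104)/(k**2 + 7*k + 12)

Invalid: residual 5**k*(-24*k**4 - 140*k**3 - 284*k**2 - 208*k - 104)/(k**2 + 7*k + 12) ≠ 0.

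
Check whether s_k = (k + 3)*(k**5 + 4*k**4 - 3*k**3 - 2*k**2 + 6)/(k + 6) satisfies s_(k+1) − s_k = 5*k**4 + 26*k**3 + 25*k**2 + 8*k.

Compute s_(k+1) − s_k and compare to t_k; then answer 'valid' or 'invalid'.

Invalid: residual 6*(-2*k**5 - 26*k**4 - 92*k**3 - 80*k**2 - 24*k + 3)/(k**2 + 13*k + 42) ≠ 0.

s_(k+1) = (k**6 + 13*k**5 + 59*k**4 + 115*k**3 + 100*k**2 + 38*k + 24)/(k + 7)
s_(k+1) − s_k = (5*k**6 + 79*k**5 + 417*k**4 + 873*k**3 + 674*k**2 + 192*k + 18)/(k**2 + 13*k + 42)
(s_(k+1) − s_k) − t_k = 6*(-2*k**5 - 26*k**4 - 92*k**3 - 80*k**2 - 24*k + 3)/(k**2 + 13*k + 42)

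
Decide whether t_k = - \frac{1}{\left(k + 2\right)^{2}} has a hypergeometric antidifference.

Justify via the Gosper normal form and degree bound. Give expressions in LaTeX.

No. Not Gosper-summable.

Step 1: r(k) = (k + 2)**2/(k + 3)**2.
Take A(k)=k**2 + 4*k + 4, B(k)=k**2 + 6*k + 9, C(k)=1.
Need (k**2 + 4*k + 4)·f(k+1) − (k**2 + 4*k + 4)·f(k) = 1.
d = 0 from the (2,2,0) case.
Write f(k) = c0. Then LHS − RHS = -1, requiring -1 = 0: contradictory. No certificate.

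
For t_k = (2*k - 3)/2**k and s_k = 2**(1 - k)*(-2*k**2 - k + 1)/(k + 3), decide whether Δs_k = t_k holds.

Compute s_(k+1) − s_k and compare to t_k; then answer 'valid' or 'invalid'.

Invalid: residual 2*(-2*k**2 - 7*k + 11)/(2**k*(k**2 + 7*k + 12)) ≠ 0.

s_(k+1) = (-k - 2*(k + 1)**2)/(2**k*(k + 4))
s_(k+1) − s_k = (2*k**3 + 7*k**2 - 11*k - 14)/(2**k*(k**2 + 7*k + 12))
(s_(k+1) − s_k) − t_k = 2*(-2*k**2 - 7*k + 11)/(2**k*(k**2 + 7*k + 12))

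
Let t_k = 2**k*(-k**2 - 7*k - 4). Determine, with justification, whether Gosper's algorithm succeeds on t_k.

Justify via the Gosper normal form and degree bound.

Compute t_(k+1)/t_k: get 2*(k**2 + 9*k + 12)/(k**2 + 7*k + 4).
A = 2, B = 1, C = k**2 + 7*k + 4.
Need (2)·f(k+1) − (1)·f(k) = k**2 + 7*k + 4.
deg f ≤ 2 (via 0,0,2).
Coefficient equations give f(k) = (k - 1)*(k + 4).
Certificate R = B(k−1)f/C = (k - 1)*(k + 4)/(k**2 + 7*k + 4) gives s_k = 2**k*(-k**2 - 3*k + 4).
Δs = 2**k*(-k**2 - 7*k - 4), as required.

Yes. s_k = 2**k*(-k**2 - 3*k + 4).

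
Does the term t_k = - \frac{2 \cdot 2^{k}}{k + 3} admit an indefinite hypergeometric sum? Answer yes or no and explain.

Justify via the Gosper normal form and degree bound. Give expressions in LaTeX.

Step 1: r(k) = 2*(k + 3)/(k + 4).
Normal form (A,B,C) = (2*k + 6, k + 4, 1).
Need (2*k + 6)·f(k+1) − (k + 3)·f(k) = 1.
d = -1 from the (1,1,0) case.
d = -1 < 0 ⇒ no nonzero polynomial f; not summable.

No — t_k has no hypergeometric antidifference.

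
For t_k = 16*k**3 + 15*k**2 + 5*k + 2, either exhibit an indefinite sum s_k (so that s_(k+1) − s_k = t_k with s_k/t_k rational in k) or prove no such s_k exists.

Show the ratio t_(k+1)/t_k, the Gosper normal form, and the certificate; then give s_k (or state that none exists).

s_k = k*(4*k**3 - 3*k**2 - k + 2)

t_(k+1)/t_k = (16*k**3 + 63*k**2 + 83*k + 38)/(16*k**3 + 15*k**2 + 5*k + 2).
Normal form (A,B,C) = (1, 1, k**3 + 15*k**2/16 + 5*k/16 + 1/8).
Need (1)·f(k+1) − (1)·f(k) = k**3 + 15*k**2/16 + 5*k/16 + 1/8.
deg f ≤ 4 (via 0,0,3).
Solving with deg f ≤ 4: f(k) = k*(4*k**3 - 3*k**2 - k + 2)/16.
Get s_k = R·t_k = k*(4*k**3 - 3*k**2 - k + 2) with R(k) = B(k−1)f(k)/C(k) = k*(4*k**3 - 3*k**2 - k + 2)/(16*k**3 + 15*k**2 + 5*k + 2).
s_(k+1) − s_k = 16*k**3 + 15*k**2 + 5*k + 2 = t_k.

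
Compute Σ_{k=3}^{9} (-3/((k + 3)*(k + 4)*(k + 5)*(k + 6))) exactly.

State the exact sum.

Σ = -19/7280

t_(k+1)/t_k = (k + 3)/(k + 7).
So A=k + 3 and B=k + 7, with C=1.
f must satisfy (k + 3)·f(k+1) − (k + 6)·f(k) = 1.
d = 3 from the (1,1,0) case.
A polynomial solution: f(k) = k*(k**2 + 12*k + 47)/180.
Then R = B(k−1)f/C = k*(k + 6)*(k**2 + 12*k + 47)/180, so s_k = R(k)·t_k = k*(-k**2 - 12*k - 47)/(60*(k + 3)*(k + 4)*(k + 5)).
s_(k+1) − s_k = -3/(k**4 + 18*k**3 + 119*k**2 + 342*k + 360) = t_k.
Σ_(k=3)^(9) t_k = s_(10) − s_(3) = -89/5460 − (-23/1680) = -19/7280.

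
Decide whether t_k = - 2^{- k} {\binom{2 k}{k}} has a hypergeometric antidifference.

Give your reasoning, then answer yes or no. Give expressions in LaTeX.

Compute t_(k+1)/t_k: get (2*k + 1)/(k + 1).
Take A(k)=2*k + 1, B(k)=k + 1, C(k)=1.
Need (2*k + 1)·f(k+1) − (k)·f(k) = 1.
From deg A=1, deg B=1, deg C=0: d=-1.
Bound -1 < 0, so the key equation has no polynomial solution.

No. Not Gosper-summable.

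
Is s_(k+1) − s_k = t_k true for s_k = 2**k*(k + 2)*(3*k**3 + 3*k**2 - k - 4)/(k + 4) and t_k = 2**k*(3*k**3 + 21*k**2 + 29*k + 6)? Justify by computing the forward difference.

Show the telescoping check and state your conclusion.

s_(k+1) = 2**(k + 1)*(3*k**4 + 21*k**3 + 50*k**2 + 43*k + 3)/(k + 5)
s_(k+1) − s_k = 2**k*(3*k**5 + 42*k**4 + 218*k**3 + 467*k**2 + 388*k + 64)/(k**2 + 9*k + 20)
(s_(k+1) − s_k) − t_k = 2**(k + 1)*(-3*k**4 - 30*k**3 - 110*k**2 - 123*k - 28)/(k**2 + 9*k + 20)

Invalid: residual 2**(k + 1)*(-3*k**4 - 30*k**3 - 110*k**2 - 123*k - 28)/(k**2 + 9*k + 20) ≠ 0.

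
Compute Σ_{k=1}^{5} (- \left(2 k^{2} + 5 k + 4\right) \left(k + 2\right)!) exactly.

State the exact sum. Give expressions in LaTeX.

t_(k+1)/t_k = (k + 3)*(5*k + 2*(k + 1)**2 + 9)/(2*k**2 + 5*k + 4).
A = k + 3, B = 1, C = k**2 + 5*k/2 + 2.
Need (k + 3)·f(k+1) − (1)·f(k) = k**2 + 5*k/2 + 2.
Bound: deg f ≤ 1.
Coefficient equations give f(k) = (2*k - 1)/2.
Then R = B(k−1)f/C = (2*k - 1)/(2*k**2 + 5*k + 4), so s_k = R(k)·t_k = -(2*k - 1)*factorial(k + 2).
s_(k+1) − s_k = -(2*k**2 + 5*k + 4)*factorial(k + 2) = t_k.
Σ_(k=1)^(5) t_k = s_(6) − s_(1) = -443520 − (-6) = -443514.

Σ = -443514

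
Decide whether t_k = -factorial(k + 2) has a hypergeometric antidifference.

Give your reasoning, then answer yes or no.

No. Not Gosper-summable.

r(k) = k + 3 after simplifying.
Take A(k)=k + 3, B(k)=1, C(k)=1.
Key eq: (k + 3)·f(k+1) = (1)·f(k) + (1).
d = -1 from the (1,0,0) case.
deg f ≤ -1 is impossible — no certificate.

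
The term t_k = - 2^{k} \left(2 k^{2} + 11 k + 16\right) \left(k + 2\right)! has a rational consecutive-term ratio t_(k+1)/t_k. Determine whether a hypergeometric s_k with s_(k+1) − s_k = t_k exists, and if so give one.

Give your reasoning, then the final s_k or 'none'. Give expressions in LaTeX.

Step 1: r(k) = 2*(2*k**3 + 21*k**2 + 74*k + 87)/(2*k**2 + 11*k + 16).
Take A(k)=2*k + 6, B(k)=1, C(k)=k**2 + 11*k/2 + 8.
Solve (2*k + 6)·f(k+1) − (1)·f(k) = k**2 + 11*k/2 + 8.
d = 1 from the (1,0,2) case.
Match coefficients ⇒ f(k) = (k + 2)/2.
R(k) = B(k−1)·f(k)/C(k) = (k + 2)/(2*k**2 + 11*k + 16); s_k = R·t_k = -2**k*(k + 2)*factorial(k + 2).
Verify: -2**k*(2*k**2 + 11*k + 16)*factorial(k + 2) matches t_k.

s_k = - 2^{k} \left(k + 2\right) \left(k + 2\right)!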